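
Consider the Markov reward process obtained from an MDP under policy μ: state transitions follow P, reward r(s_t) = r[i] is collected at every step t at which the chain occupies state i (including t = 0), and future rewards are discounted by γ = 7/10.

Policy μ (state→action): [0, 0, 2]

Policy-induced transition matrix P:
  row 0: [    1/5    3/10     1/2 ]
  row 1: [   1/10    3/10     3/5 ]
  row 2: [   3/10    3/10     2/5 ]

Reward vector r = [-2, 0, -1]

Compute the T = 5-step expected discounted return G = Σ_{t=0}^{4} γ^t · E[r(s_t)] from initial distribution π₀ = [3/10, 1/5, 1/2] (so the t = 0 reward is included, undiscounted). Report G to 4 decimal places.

t=0: π = [0.3000, 0.2000, 0.5000], E[r] = -1.1000, γ^t·E[r] = -1.100000, running G = -1.100000
t=1: π = [0.2300, 0.3000, 0.4700], E[r] = -0.9300, γ^t·E[r] = -0.651000, running G = -1.751000
t=2: π = [0.2170, 0.3000, 0.4830], E[r] = -0.9170, γ^t·E[r] = -0.449330, running G = -2.200330
t=3: π = [0.2183, 0.3000, 0.4817], E[r] = -0.9183, γ^t·E[r] = -0.314977, running G = -2.515307
t=4: π = [0.2182, 0.3000, 0.4818], E[r] = -0.9182, γ^t·E[r] = -0.220453, running G = -2.735760

G = -2.7358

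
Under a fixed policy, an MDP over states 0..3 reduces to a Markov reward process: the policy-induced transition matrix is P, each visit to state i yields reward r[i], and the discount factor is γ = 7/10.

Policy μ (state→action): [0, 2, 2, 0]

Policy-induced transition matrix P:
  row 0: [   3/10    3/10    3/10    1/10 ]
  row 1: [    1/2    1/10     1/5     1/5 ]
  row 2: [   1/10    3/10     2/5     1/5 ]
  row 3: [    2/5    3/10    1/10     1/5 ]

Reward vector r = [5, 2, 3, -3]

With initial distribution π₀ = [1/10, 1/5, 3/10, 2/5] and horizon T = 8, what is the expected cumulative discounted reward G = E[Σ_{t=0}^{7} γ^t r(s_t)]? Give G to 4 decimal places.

t=0: π = [0.1000, 0.2000, 0.3000, 0.4000], E[r] = 0.6000, γ^t·E[r] = 0.600000, running G = 0.600000
t=1: π = [0.3200, 0.2600, 0.2300, 0.1900], E[r] = 2.2400, γ^t·E[r] = 1.568000, running G = 2.168000
t=2: π = [0.3250, 0.2480, 0.2590, 0.1680], E[r] = 2.3940, γ^t·E[r] = 1.173060, running G = 3.341060
t=3: π = [0.3146, 0.2504, 0.2675, 0.1675], E[r] = 2.3738, γ^t·E[r] = 0.814213, running G = 4.155273
t=4: π = [0.3133, 0.2499, 0.2682, 0.1685], E[r] = 2.3655, γ^t·E[r] = 0.567957, running G = 4.723230
t=5: π = [0.3132, 0.2500, 0.2681, 0.1687], E[r] = 2.3644, γ^t·E[r] = 0.397380, running G = 5.120610
t=6: π = [0.3132, 0.2500, 0.2681, 0.1687], E[r] = 2.3644, γ^t·E[r] = 0.278171, running G = 5.398781
t=7: π = [0.3133, 0.2500, 0.2681, 0.1687], E[r] = 2.3645, γ^t·E[r] = 0.194723, running G = 5.593504

G = 5.5935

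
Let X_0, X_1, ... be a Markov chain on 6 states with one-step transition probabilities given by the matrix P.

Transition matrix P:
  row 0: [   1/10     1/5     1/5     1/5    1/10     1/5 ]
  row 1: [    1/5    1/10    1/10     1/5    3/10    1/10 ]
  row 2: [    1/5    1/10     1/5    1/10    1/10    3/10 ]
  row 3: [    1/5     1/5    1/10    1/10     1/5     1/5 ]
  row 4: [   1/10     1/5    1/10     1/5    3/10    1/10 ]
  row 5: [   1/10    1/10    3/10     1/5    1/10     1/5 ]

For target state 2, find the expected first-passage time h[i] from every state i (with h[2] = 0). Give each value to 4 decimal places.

First-step conditioning: h[2] = 0; for i ≠ 2, h[i] = 1 + Σ_k P[i][k]·h[k].
  h[0] = 1 + 1/10·h[0] + 1/5·h[1] + 1/5·h[3] + 1/10·h[4] + 1/5·h[5]
  h[1] = 1 + 1/5·h[0] + 1/10·h[1] + 1/5·h[3] + 3/10·h[4] + 1/10·h[5]
  h[3] = 1 + 1/5·h[0] + 1/5·h[1] + 1/10·h[3] + 1/5·h[4] + 1/5·h[5]
  h[4] = 1 + 1/10·h[0] + 1/5·h[1] + 1/5·h[3] + 3/10·h[4] + 1/10·h[5]
  h[5] = 1 + 1/10·h[0] + 1/10·h[1] + 1/5·h[3] + 1/10·h[4] + 1/5·h[5]
Solving the 5×5 linear system over states ≠ 2 gives exactly h = [95700/15563, 107800/15563, 0, 105610/15563, 109010/15563, 84920/15563] (h[2] = 0 is the target).

h = [6.1492, 6.9267, 0.0000, 6.7860, 7.0044, 5.4565]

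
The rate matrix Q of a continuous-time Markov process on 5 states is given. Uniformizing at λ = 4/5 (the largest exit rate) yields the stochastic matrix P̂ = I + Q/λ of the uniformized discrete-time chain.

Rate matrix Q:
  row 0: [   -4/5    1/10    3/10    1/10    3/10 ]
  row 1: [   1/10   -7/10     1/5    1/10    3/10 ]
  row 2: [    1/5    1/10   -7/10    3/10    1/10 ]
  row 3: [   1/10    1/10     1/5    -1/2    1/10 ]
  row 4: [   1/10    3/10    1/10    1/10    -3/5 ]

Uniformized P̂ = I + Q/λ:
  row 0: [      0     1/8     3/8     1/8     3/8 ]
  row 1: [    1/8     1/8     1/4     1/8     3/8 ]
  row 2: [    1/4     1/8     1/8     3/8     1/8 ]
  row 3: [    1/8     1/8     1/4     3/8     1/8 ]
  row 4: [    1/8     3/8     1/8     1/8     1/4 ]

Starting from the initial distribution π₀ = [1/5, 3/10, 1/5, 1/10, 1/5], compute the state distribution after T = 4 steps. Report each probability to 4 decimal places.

π = [0.1349, 0.1843, 0.2104, 0.2365, 0.2338]

t=0: π = [0.2000, 0.3000, 0.2000, 0.1000, 0.2000]
t=1: π = [0.1250, 0.1750, 0.2250, 0.2000, 0.2750]
t=2: π = [0.1375, 0.1938, 0.2031, 0.2313, 0.2344]
t=3: π = [0.1332, 0.1836, 0.2125, 0.2336, 0.2371]
t=4: π = [0.1349, 0.1843, 0.2104, 0.2365, 0.2338]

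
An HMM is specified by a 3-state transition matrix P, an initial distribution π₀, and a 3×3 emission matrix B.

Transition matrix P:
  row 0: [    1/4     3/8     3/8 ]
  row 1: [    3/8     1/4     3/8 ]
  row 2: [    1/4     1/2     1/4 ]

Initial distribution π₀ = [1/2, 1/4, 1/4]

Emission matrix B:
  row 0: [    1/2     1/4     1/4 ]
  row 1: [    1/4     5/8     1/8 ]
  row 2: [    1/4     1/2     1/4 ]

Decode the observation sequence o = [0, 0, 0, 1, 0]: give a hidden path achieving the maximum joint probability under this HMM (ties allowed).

path = [0, 1, 0, 1, 0]

t=0: δ = [2.500e-01, 6.250e-02, 6.250e-02]  (obs o_0=0)
t=1: δ = [3.125e-02, 2.344e-02, 2.344e-02]  ψ = [0, 0, 0]  (obs o_1=0)
t=2: δ = [4.395e-03, 2.930e-03, 2.930e-03]  ψ = [1, 0, 0]  (obs o_2=0)
t=3: δ = [2.747e-04, 1.030e-03, 8.240e-04]  ψ = [0, 0, 0]  (obs o_3=1)
t=4: δ = [1.931e-04, 1.030e-04, 9.656e-05]  ψ = [1, 2, 1]  (obs o_4=0)
backtrack: best end state = 0; path = [0, 1, 0, 1, 0]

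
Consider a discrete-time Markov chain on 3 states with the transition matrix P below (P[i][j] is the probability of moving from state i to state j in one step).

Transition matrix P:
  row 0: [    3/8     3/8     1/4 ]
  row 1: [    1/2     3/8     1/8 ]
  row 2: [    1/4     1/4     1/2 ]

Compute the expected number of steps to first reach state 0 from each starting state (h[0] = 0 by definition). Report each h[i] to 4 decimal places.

h = [0.0000, 2.2222, 3.1111]

First-step conditioning: h[0] = 0; for i ≠ 0, h[i] = 1 + Σ_k P[i][k]·h[k].
  h[1] = 1 + 3/8·h[1] + 1/8·h[2]
  h[2] = 1 + 1/4·h[1] + 1/2·h[2]
Solving the 2×2 linear system over states ≠ 0 gives exactly h = [0, 20/9, 28/9] (h[0] = 0 is the target).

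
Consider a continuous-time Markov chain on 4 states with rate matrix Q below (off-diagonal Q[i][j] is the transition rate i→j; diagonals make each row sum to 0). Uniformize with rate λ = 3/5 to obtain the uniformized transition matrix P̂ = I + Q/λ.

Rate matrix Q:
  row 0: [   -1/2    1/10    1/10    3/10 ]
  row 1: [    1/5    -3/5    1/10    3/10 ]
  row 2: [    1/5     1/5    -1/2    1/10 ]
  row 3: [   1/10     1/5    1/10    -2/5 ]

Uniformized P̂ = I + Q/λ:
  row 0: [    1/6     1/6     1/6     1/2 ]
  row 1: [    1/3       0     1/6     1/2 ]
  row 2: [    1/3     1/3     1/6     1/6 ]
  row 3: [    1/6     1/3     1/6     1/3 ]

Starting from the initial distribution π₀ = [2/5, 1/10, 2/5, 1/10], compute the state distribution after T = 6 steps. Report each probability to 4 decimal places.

t=0: π = [0.4000, 0.1000, 0.4000, 0.1000]
t=1: π = [0.2500, 0.2333, 0.1667, 0.3500]
t=2: π = [0.2333, 0.2139, 0.1667, 0.3861]
t=3: π = [0.2301, 0.2231, 0.1667, 0.3801]
t=4: π = [0.2316, 0.2206, 0.1667, 0.3811]
t=5: π = [0.2312, 0.2212, 0.1667, 0.3809]
t=6: π = [0.2313, 0.2211, 0.1667, 0.3810]

π = [0.2313, 0.2211, 0.1667, 0.3810]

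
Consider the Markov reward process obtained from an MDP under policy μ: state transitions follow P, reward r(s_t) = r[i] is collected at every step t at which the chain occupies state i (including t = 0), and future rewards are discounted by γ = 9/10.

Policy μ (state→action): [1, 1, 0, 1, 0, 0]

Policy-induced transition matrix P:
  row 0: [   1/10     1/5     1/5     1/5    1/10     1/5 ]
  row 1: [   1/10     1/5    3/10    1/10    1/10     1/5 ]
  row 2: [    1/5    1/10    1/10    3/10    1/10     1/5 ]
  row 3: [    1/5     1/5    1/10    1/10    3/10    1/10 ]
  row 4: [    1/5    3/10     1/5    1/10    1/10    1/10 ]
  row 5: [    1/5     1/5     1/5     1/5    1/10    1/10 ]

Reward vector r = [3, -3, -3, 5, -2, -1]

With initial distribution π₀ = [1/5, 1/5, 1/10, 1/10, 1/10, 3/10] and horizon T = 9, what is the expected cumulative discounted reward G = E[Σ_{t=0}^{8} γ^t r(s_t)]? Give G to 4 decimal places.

t=0: π = [0.2000, 0.2000, 0.1000, 0.1000, 0.1000, 0.3000], E[r] = -0.3000, γ^t·E[r] = -0.300000, running G = -0.300000
t=1: π = [0.1600, 0.2000, 0.2000, 0.1700, 0.1200, 0.1500], E[r] = -0.2600, γ^t·E[r] = -0.234000, running G = -0.534000
t=2: π = [0.1640, 0.1920, 0.1830, 0.1710, 0.1340, 0.1560], E[r] = -0.2020, γ^t·E[r] = -0.163620, running G = -0.697620
t=3: π = [0.1644, 0.1951, 0.1838, 0.1686, 0.1342, 0.1539], E[r] = -0.2228, γ^t·E[r] = -0.162421, running G = -0.860041
t=4: π = [0.1641, 0.1950, 0.1843, 0.1686, 0.1337, 0.1543], E[r] = -0.2246, γ^t·E[r] = -0.147360, running G = -1.007401
t=5: π = [0.1641, 0.1949, 0.1842, 0.1687, 0.1337, 0.1543], E[r] = -0.2235, γ^t·E[r] = -0.131991, running G = -1.139392
t=6: π = [0.1641, 0.1950, 0.1842, 0.1687, 0.1337, 0.1543], E[r] = -0.2235, γ^t·E[r] = -0.118799, running G = -1.258192
t=7: π = [0.1641, 0.1950, 0.1842, 0.1687, 0.1337, 0.1543], E[r] = -0.2236, γ^t·E[r] = -0.106936, running G = -1.365128
t=8: π = [0.1641, 0.1950, 0.1842, 0.1687, 0.1337, 0.1543], E[r] = -0.2236, γ^t·E[r] = -0.096242, running G = -1.461370

G = -1.4614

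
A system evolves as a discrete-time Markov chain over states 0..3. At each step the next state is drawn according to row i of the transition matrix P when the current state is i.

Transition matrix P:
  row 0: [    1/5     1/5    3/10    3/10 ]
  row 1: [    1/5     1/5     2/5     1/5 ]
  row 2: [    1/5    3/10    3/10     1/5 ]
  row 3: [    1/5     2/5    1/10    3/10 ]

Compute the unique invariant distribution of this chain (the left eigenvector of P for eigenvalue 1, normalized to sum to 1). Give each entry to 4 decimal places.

Balance equations π_j = Σ_i π_i·P[i][j]:
  π_0 = 1/5·π_0 + 1/5·π_1 + 1/5·π_2 + 1/5·π_3
  π_1 = 1/5·π_0 + 1/5·π_1 + 3/10·π_2 + 2/5·π_3
  π_2 = 3/10·π_0 + 2/5·π_1 + 3/10·π_2 + 1/10·π_3
  normalize: π_0 + π_1 + π_2 + π_3 = 1
Solving the linear system gives exactly π = [1/5, 137/495, 46/165, 11/45].

π = [0.2000, 0.2768, 0.2788, 0.2444]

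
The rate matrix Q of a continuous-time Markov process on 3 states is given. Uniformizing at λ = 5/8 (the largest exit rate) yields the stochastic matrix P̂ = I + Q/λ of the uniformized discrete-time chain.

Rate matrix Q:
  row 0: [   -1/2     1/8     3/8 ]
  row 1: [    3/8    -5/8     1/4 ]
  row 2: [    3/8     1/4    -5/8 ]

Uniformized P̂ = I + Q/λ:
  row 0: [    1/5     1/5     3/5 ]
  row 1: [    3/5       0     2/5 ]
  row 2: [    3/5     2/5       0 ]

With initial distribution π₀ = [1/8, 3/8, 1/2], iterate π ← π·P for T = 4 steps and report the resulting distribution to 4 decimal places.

π = [0.4208, 0.2128, 0.3664]

t=0: π = [0.1250, 0.3750, 0.5000]
t=1: π = [0.5500, 0.2250, 0.2250]
t=2: π = [0.3800, 0.2000, 0.4200]
t=3: π = [0.4480, 0.2440, 0.3080]
t=4: π = [0.4208, 0.2128, 0.3664]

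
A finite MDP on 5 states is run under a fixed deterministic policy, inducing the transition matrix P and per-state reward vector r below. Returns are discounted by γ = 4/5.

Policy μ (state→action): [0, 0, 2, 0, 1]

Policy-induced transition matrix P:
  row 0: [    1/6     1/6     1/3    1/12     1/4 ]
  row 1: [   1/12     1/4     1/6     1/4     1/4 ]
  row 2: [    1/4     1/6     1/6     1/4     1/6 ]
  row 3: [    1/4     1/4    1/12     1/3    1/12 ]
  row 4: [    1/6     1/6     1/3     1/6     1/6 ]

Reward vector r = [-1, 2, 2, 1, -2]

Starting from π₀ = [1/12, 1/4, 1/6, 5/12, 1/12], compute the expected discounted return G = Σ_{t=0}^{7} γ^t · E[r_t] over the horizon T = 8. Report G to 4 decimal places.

G = 2.5932

t=0: π = [0.0833, 0.2500, 0.1667, 0.4167, 0.0833], E[r] = 1.0000, γ^t·E[r] = 1.000000, running G = 1.000000
t=1: π = [0.1944, 0.2222, 0.1597, 0.2639, 0.1597], E[r] = 0.5139, γ^t·E[r] = 0.411111, running G = 1.411111
t=2: π = [0.1834, 0.2072, 0.2037, 0.2263, 0.1794], E[r] = 0.5058, γ^t·E[r] = 0.323704, running G = 1.734815
t=3: π = [0.1852, 0.2028, 0.2083, 0.2233, 0.1804], E[r] = 0.4995, γ^t·E[r] = 0.255753, running G = 1.990568
t=4: π = [0.1857, 0.2022, 0.2090, 0.2227, 0.1804], E[r] = 0.4985, γ^t·E[r] = 0.204194, running G = 2.194762
t=5: π = [0.1858, 0.2021, 0.2091, 0.2226, 0.1804], E[r] = 0.4983, γ^t·E[r] = 0.163288, running G = 2.358050
t=6: π = [0.1858, 0.2021, 0.2092, 0.2225, 0.1804], E[r] = 0.4983, γ^t·E[r] = 0.130622, running G = 2.488672
t=7: π = [0.1858, 0.2020, 0.2092, 0.2225, 0.1804], E[r] = 0.4983, γ^t·E[r] = 0.104496, running G = 2.593168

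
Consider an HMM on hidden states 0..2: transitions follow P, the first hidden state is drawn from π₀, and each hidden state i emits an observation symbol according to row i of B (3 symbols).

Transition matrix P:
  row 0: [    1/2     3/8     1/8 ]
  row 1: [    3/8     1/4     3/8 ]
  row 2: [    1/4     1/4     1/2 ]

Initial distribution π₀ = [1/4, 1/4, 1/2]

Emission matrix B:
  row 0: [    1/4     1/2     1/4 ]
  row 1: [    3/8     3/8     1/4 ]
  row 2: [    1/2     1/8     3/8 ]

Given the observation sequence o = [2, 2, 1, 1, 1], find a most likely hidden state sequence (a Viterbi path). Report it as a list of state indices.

t=0: δ = [6.250e-02, 6.250e-02, 1.875e-01]  (obs o_0=2)
t=1: δ = [1.172e-02, 1.172e-02, 3.516e-02]  ψ = [2, 2, 2]  (obs o_1=2)
t=2: δ = [4.395e-03, 3.296e-03, 2.197e-03]  ψ = [2, 2, 2]  (obs o_2=1)
t=3: δ = [1.099e-03, 6.180e-04, 1.545e-04]  ψ = [0, 0, 1]  (obs o_3=1)
t=4: δ = [2.747e-04, 1.545e-04, 2.897e-05]  ψ = [0, 0, 1]  (obs o_4=1)
backtrack: best end state = 0; path = [2, 2, 0, 0, 0]

path = [2, 2, 0, 0, 0]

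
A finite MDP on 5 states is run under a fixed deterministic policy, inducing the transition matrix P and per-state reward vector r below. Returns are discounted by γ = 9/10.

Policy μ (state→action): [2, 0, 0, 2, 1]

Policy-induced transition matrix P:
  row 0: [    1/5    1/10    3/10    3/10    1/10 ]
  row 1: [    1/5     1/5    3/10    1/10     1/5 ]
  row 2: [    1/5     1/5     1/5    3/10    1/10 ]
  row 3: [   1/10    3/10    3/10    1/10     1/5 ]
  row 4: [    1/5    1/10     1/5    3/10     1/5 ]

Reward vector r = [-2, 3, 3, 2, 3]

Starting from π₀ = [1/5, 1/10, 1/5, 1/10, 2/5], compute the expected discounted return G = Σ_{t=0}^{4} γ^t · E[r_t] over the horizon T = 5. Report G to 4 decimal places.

G = 7.6785

t=0: π = [0.2000, 0.1000, 0.2000, 0.1000, 0.4000], E[r] = 1.9000, γ^t·E[r] = 1.900000, running G = 1.900000
t=1: π = [0.1900, 0.1500, 0.2400, 0.2600, 0.1600], E[r] = 1.7900, γ^t·E[r] = 1.611000, running G = 3.511000
t=2: π = [0.1740, 0.1910, 0.2600, 0.2180, 0.1570], E[r] = 1.9120, γ^t·E[r] = 1.548720, running G = 5.059720
t=3: π = [0.1782, 0.1887, 0.2583, 0.2182, 0.1566], E[r] = 1.8908, γ^t·E[r] = 1.378393, running G = 6.438113
t=4: π = [0.1782, 0.1883, 0.2585, 0.2186, 0.1564], E[r] = 1.8905, γ^t·E[r] = 1.240344, running G = 7.678457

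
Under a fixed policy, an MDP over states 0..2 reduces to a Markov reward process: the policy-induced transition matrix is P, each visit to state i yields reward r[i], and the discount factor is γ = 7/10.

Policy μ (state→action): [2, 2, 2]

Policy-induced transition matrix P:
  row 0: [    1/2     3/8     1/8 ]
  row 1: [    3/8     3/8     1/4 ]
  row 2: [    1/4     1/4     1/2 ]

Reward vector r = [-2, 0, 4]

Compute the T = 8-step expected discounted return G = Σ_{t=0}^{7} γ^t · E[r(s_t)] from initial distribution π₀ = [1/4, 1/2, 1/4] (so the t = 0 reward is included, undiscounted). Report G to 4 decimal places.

G = 1.2019

t=0: π = [0.2500, 0.5000, 0.2500], E[r] = 0.5000, γ^t·E[r] = 0.500000, running G = 0.500000
t=1: π = [0.3750, 0.3438, 0.2813], E[r] = 0.3750, γ^t·E[r] = 0.262500, running G = 0.762500
t=2: π = [0.3867, 0.3398, 0.2734], E[r] = 0.3203, γ^t·E[r] = 0.156953, running G = 0.919453
t=3: π = [0.3892, 0.3408, 0.2700], E[r] = 0.3018, γ^t·E[r] = 0.103503, running G = 1.022956
t=4: π = [0.3899, 0.3412, 0.2689], E[r] = 0.2957, γ^t·E[r] = 0.070987, running G = 1.093943
t=5: π = [0.3901, 0.3414, 0.2685], E[r] = 0.2937, γ^t·E[r] = 0.049355, running G = 1.143297
t=6: π = [0.3902, 0.3414, 0.2684], E[r] = 0.2930, γ^t·E[r] = 0.034471, running G = 1.177769
t=7: π = [0.3902, 0.3415, 0.2683], E[r] = 0.2928, γ^t·E[r] = 0.024112, running G = 1.201881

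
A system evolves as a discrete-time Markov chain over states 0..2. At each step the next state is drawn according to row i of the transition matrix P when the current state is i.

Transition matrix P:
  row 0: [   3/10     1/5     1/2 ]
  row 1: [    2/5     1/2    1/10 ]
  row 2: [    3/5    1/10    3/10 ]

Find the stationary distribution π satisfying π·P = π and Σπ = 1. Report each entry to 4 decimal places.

π = [0.4250, 0.2375, 0.3375]

Balance equations π_j = Σ_i π_i·P[i][j]:
  π_0 = 3/10·π_0 + 2/5·π_1 + 3/5·π_2
  π_1 = 1/5·π_0 + 1/2·π_1 + 1/10·π_2
  normalize: π_0 + π_1 + π_2 = 1
Solving the linear system gives exactly π = [17/40, 19/80, 27/80].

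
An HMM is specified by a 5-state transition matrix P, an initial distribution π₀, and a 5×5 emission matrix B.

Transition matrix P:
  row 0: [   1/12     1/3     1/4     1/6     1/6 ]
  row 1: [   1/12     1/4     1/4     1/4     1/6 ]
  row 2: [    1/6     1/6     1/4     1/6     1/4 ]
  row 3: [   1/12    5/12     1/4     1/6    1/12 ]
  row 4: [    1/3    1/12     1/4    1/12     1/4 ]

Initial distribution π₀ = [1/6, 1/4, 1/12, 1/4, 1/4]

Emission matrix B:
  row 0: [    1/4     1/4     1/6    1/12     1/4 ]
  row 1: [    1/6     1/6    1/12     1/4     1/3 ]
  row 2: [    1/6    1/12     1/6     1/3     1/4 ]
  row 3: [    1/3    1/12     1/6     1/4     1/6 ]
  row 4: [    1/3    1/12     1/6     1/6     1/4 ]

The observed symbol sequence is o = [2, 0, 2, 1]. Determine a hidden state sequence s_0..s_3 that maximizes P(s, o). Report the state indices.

t=0: δ = [2.778e-02, 2.083e-02, 1.389e-02, 4.167e-02, 4.167e-02]  (obs o_0=2)
t=1: δ = [3.472e-03, 2.894e-03, 1.736e-03, 2.315e-03, 3.472e-03]  ψ = [4, 3, 3, 3, 4]  (obs o_1=0)
t=2: δ = [1.929e-04, 9.645e-05, 1.447e-04, 1.206e-04, 1.447e-04]  ψ = [4, 0, 0, 1, 4]  (obs o_2=2)
t=3: δ = [1.206e-05, 1.072e-05, 4.019e-06, 2.679e-06, 3.014e-06]  ψ = [4, 0, 0, 0, 2]  (obs o_3=1)
backtrack: best end state = 0; path = [4, 4, 4, 0]

path = [4, 4, 4, 0]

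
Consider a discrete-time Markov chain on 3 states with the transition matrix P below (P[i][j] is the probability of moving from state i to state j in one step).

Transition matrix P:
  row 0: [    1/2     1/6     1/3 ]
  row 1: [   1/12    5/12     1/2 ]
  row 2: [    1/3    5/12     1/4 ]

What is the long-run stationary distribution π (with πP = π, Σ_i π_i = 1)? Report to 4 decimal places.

Balance equations π_j = Σ_i π_i·P[i][j]:
  π_0 = 1/2·π_0 + 1/12·π_1 + 1/3·π_2
  π_1 = 1/6·π_0 + 5/12·π_1 + 5/12·π_2
  normalize: π_0 + π_1 + π_2 = 1
Solving the linear system gives exactly π = [11/37, 38/111, 40/111].

π = [0.2973, 0.3423, 0.3604]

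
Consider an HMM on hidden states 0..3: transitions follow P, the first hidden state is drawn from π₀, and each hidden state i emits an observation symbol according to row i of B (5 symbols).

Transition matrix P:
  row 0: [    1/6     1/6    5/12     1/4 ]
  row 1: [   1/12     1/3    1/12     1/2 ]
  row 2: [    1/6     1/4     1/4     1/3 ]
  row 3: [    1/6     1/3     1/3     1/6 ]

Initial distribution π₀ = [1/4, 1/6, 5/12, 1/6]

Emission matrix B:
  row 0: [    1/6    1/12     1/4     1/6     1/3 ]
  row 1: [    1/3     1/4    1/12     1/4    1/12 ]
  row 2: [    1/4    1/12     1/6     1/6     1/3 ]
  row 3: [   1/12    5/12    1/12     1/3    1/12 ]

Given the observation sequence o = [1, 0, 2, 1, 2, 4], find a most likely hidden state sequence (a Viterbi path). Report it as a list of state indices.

t=0: δ = [2.083e-02, 4.167e-02, 3.472e-02, 6.944e-02]  (obs o_0=1)
t=1: δ = [1.929e-03, 7.716e-03, 5.787e-03, 1.736e-03]  ψ = [3, 3, 3, 1]  (obs o_1=0)
t=2: δ = [2.411e-04, 2.143e-04, 2.411e-04, 3.215e-04]  ψ = [2, 1, 2, 1]  (obs o_2=2)
t=3: δ = [4.465e-06, 2.679e-05, 8.931e-06, 4.465e-05]  ψ = [3, 3, 3, 1]  (obs o_3=1)
t=4: δ = [1.861e-06, 1.240e-06, 2.481e-06, 1.116e-06]  ψ = [3, 3, 3, 1]  (obs o_4=2)
t=5: δ = [1.378e-07, 5.168e-08, 2.584e-07, 6.891e-08]  ψ = [2, 2, 0, 2]  (obs o_5=4)
backtrack: best end state = 2; path = [3, 1, 1, 3, 0, 2]

path = [3, 1, 1, 3, 0, 2]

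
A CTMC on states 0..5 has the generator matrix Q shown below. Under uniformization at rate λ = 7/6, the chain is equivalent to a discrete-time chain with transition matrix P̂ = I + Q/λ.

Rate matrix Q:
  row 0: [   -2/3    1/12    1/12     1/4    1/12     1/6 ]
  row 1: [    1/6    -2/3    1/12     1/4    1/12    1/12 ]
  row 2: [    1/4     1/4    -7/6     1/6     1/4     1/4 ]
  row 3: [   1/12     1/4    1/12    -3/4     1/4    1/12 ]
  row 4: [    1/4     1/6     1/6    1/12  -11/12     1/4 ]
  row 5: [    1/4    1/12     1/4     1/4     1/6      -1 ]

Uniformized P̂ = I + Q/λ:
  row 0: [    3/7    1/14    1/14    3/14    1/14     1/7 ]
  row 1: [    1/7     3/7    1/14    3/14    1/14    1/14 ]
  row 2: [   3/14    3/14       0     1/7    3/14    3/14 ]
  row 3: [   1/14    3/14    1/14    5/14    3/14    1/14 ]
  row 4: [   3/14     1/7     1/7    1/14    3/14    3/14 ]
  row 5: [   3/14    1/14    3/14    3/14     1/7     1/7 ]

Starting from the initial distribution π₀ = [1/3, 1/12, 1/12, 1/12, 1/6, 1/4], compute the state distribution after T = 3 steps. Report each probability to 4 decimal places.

t=0: π = [0.3333, 0.0833, 0.0833, 0.0833, 0.1667, 0.2500]
t=1: π = [0.2679, 0.1369, 0.1131, 0.1964, 0.1369, 0.1488]
t=2: π = [0.2338, 0.1743, 0.0944, 0.2147, 0.1458, 0.1369]
t=3: π = [0.2213, 0.1883, 0.0947, 0.2174, 0.1462, 0.1322]

π = [0.2213, 0.1883, 0.0947, 0.2174, 0.1462, 0.1322]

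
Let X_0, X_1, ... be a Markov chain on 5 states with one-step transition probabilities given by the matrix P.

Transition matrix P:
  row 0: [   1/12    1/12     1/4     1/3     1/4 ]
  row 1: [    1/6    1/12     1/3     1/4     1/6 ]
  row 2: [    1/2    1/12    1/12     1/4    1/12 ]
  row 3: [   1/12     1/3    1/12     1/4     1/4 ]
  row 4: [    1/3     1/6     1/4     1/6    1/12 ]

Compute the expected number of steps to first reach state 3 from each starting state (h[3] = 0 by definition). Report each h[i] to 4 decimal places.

First-step conditioning: h[3] = 0; for i ≠ 3, h[i] = 1 + Σ_k P[i][k]·h[k].
  h[0] = 1 + 1/12·h[0] + 1/12·h[1] + 1/4·h[2] + 1/4·h[4]
  h[1] = 1 + 1/6·h[0] + 1/12·h[1] + 1/3·h[2] + 1/6·h[4]
  h[2] = 1 + 1/2·h[0] + 1/12·h[1] + 1/12·h[2] + 1/12·h[4]
  h[4] = 1 + 1/3·h[0] + 1/6·h[1] + 1/4·h[2] + 1/12·h[4]
Solving the 4×4 linear system over states ≠ 3 gives exactly h = [2368/657, 2546/657, 829/219, 0, 2719/657] (h[3] = 0 is the target).

h = [3.6043, 3.8752, 3.7854, 0.0000, 4.1385]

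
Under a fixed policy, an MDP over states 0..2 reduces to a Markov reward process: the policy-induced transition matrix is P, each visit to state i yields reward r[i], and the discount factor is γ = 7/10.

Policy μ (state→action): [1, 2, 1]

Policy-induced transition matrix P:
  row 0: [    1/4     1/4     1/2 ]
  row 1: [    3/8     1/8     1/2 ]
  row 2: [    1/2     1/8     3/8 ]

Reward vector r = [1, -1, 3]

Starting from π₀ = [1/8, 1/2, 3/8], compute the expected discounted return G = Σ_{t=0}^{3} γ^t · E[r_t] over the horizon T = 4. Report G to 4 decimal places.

t=0: π = [0.1250, 0.5000, 0.3750], E[r] = 0.7500, γ^t·E[r] = 0.750000, running G = 0.750000
t=1: π = [0.4063, 0.1406, 0.4531], E[r] = 1.6250, γ^t·E[r] = 1.137500, running G = 1.887500
t=2: π = [0.3809, 0.1758, 0.4434], E[r] = 1.5352, γ^t·E[r] = 0.752227, running G = 2.639727
t=3: π = [0.3828, 0.1726, 0.4446], E[r] = 1.5439, γ^t·E[r] = 0.529573, running G = 3.169300

G = 3.1693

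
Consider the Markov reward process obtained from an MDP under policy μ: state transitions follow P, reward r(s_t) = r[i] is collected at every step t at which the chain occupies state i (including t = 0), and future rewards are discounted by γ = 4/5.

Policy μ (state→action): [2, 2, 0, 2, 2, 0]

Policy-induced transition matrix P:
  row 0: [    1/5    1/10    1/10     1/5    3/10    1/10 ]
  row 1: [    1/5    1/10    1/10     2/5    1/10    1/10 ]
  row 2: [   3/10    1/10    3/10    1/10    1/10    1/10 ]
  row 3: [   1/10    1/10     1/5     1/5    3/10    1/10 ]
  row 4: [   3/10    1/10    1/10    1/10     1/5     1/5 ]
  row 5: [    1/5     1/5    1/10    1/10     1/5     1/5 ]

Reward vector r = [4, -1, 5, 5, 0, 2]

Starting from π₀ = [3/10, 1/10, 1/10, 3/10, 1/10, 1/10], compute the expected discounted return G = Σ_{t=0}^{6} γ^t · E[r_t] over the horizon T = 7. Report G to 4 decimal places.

G = 11.0369

t=0: π = [0.3000, 0.1000, 0.1000, 0.3000, 0.1000, 0.1000], E[r] = 3.3000, γ^t·E[r] = 3.300000, running G = 3.300000
t=1: π = [0.1900, 0.1100, 0.1500, 0.1900, 0.2400, 0.1200], E[r] = 2.5900, γ^t·E[r] = 2.072000, running G = 5.372000
t=2: π = [0.2200, 0.1120, 0.1490, 0.1710, 0.2120, 0.1360], E[r] = 2.6400, γ^t·E[r] = 1.689600, running G = 7.061600
t=3: π = [0.2190, 0.1136, 0.1469, 0.1727, 0.2130, 0.1348], E[r] = 2.6300, γ^t·E[r] = 1.346560, running G = 8.408160
t=4: π = [0.2187, 0.1135, 0.1467, 0.1733, 0.2131, 0.1348], E[r] = 2.6305, γ^t·E[r] = 1.077436, running G = 9.485596
t=5: π = [0.2187, 0.1135, 0.1467, 0.1732, 0.2132, 0.1348], E[r] = 2.6302, γ^t·E[r] = 0.861861, running G = 10.347457
t=6: π = [0.2187, 0.1135, 0.1467, 0.1732, 0.2132, 0.1348], E[r] = 2.6302, γ^t·E[r] = 0.689490, running G = 11.036947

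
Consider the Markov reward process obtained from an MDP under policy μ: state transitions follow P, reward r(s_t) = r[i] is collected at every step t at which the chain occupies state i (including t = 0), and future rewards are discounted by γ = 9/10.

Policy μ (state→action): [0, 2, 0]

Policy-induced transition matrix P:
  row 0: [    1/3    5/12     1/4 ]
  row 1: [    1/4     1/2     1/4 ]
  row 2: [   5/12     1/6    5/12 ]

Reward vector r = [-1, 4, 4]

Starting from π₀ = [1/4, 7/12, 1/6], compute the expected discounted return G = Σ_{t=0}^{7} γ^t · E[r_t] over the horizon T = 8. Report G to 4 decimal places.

G = 14.0066

t=0: π = [0.2500, 0.5833, 0.1667], E[r] = 2.7500, γ^t·E[r] = 2.750000, running G = 2.750000
t=1: π = [0.2986, 0.4236, 0.2778], E[r] = 2.5069, γ^t·E[r] = 2.256250, running G = 5.006250
t=2: π = [0.3212, 0.3825, 0.2963], E[r] = 2.3941, γ^t·E[r] = 1.939219, running G = 6.945469
t=3: π = [0.3261, 0.3745, 0.2994], E[r] = 2.3693, γ^t·E[r] = 1.727191, running G = 8.672660
t=4: π = [0.3271, 0.3730, 0.2999], E[r] = 2.3646, γ^t·E[r] = 1.551427, running G = 10.224087
t=5: π = [0.3272, 0.3728, 0.3000], E[r] = 2.3638, γ^t·E[r] = 1.395803, running G = 11.619890
t=6: π = [0.3273, 0.3727, 0.3000], E[r] = 2.3637, γ^t·E[r] = 1.256148, running G = 12.876038
t=7: π = [0.3273, 0.3727, 0.3000], E[r] = 2.3636, γ^t·E[r] = 1.130522, running G = 14.006560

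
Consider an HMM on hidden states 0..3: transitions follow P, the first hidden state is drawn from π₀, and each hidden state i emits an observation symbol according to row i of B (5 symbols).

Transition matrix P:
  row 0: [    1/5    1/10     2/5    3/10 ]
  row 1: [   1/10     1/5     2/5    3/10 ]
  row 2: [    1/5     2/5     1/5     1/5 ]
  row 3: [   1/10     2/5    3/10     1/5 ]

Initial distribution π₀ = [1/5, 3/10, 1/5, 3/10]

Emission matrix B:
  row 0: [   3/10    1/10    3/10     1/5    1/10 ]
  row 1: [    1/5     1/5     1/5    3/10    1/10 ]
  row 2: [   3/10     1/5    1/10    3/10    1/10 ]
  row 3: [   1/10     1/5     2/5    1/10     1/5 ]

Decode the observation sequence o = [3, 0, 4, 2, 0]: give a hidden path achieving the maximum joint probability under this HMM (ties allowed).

t=0: δ = [4.000e-02, 9.000e-02, 6.000e-02, 3.000e-02]  (obs o_0=3)
t=1: δ = [3.600e-03, 4.800e-03, 1.080e-02, 2.700e-03]  ψ = [2, 2, 1, 1]  (obs o_1=0)
t=2: δ = [2.160e-04, 4.320e-04, 2.160e-04, 4.320e-04]  ψ = [2, 2, 2, 2]  (obs o_2=4)
t=3: δ = [1.296e-05, 3.456e-05, 1.728e-05, 5.184e-05]  ψ = [0, 3, 1, 1]  (obs o_3=2)
t=4: δ = [1.555e-06, 4.147e-06, 4.666e-06, 1.037e-06]  ψ = [3, 3, 3, 1]  (obs o_4=0)
backtrack: best end state = 2; path = [1, 2, 1, 3, 2]

path = [1, 2, 1, 3, 2]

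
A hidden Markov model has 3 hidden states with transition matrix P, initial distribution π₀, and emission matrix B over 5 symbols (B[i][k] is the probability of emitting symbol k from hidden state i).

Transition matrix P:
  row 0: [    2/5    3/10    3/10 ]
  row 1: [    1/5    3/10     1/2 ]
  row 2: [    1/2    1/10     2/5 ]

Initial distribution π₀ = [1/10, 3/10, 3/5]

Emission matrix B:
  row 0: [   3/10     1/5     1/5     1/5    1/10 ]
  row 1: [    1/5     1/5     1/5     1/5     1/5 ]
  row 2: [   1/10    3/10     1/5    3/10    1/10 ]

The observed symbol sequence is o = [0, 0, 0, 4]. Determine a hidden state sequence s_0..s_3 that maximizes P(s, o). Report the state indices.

path = [2, 0, 0, 1]

t=0: δ = [3.000e-02, 6.000e-02, 6.000e-02]  (obs o_0=0)
t=1: δ = [9.000e-03, 3.600e-03, 3.000e-03]  ψ = [2, 1, 1]  (obs o_1=0)
t=2: δ = [1.080e-03, 5.400e-04, 2.700e-04]  ψ = [0, 0, 0]  (obs o_2=0)
t=3: δ = [4.320e-05, 6.480e-05, 3.240e-05]  ψ = [0, 0, 0]  (obs o_3=4)
backtrack: best end state = 1; path = [2, 0, 0, 1]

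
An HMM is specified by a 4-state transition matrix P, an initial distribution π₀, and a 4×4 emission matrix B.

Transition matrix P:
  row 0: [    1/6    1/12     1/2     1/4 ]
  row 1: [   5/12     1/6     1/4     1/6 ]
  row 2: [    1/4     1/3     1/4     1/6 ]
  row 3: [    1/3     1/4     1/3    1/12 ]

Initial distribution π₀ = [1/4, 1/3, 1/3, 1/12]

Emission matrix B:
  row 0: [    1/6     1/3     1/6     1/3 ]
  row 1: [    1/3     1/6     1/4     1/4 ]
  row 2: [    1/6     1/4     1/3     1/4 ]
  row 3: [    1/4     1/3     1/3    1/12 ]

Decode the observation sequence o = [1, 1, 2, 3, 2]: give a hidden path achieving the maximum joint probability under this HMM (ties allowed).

path = [0, 2, 1, 0, 2]

t=0: δ = [8.333e-02, 5.556e-02, 8.333e-02, 2.778e-02]  (obs o_0=1)
t=1: δ = [7.716e-03, 4.630e-03, 1.042e-02, 6.944e-03]  ψ = [1, 2, 0, 0]  (obs o_1=1)
t=2: δ = [4.340e-04, 8.681e-04, 1.286e-03, 6.430e-04]  ψ = [2, 2, 0, 0]  (obs o_2=2)
t=3: δ = [1.206e-04, 1.072e-04, 8.038e-05, 1.786e-05]  ψ = [1, 2, 2, 2]  (obs o_3=3)
t=4: δ = [7.442e-06, 6.698e-06, 2.009e-05, 1.005e-05]  ψ = [1, 2, 0, 0]  (obs o_4=2)
backtrack: best end state = 2; path = [0, 2, 1, 0, 2]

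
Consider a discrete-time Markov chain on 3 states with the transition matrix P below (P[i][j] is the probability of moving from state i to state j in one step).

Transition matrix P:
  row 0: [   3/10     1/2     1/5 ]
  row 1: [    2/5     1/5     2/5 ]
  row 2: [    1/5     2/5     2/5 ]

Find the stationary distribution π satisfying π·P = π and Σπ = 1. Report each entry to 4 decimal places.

π = [0.3019, 0.3585, 0.3396]

Balance equations π_j = Σ_i π_i·P[i][j]:
  π_0 = 3/10·π_0 + 2/5·π_1 + 1/5·π_2
  π_1 = 1/2·π_0 + 1/5·π_1 + 2/5·π_2
  normalize: π_0 + π_1 + π_2 = 1
Solving the linear system gives exactly π = [16/53, 19/53, 18/53].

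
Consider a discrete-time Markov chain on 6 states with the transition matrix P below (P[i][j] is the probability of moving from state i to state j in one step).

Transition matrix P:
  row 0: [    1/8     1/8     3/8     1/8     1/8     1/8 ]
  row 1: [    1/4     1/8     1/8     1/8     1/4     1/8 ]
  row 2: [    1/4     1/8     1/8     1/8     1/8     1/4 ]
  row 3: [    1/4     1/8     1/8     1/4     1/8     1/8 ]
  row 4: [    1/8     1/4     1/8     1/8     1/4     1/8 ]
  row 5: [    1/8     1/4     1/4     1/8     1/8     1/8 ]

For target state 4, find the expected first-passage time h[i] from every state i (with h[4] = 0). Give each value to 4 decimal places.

First-step conditioning: h[4] = 0; for i ≠ 4, h[i] = 1 + Σ_k P[i][k]·h[k].
  h[0] = 1 + 1/8·h[0] + 1/8·h[1] + 3/8·h[2] + 1/8·h[3] + 1/8·h[5]
  h[1] = 1 + 1/4·h[0] + 1/8·h[1] + 1/8·h[2] + 1/8·h[3] + 1/8·h[5]
  h[2] = 1 + 1/4·h[0] + 1/8·h[1] + 1/8·h[2] + 1/8·h[3] + 1/4·h[5]
  h[3] = 1 + 1/4·h[0] + 1/8·h[1] + 1/8·h[2] + 1/4·h[3] + 1/8·h[5]
  h[5] = 1 + 1/8·h[0] + 1/4·h[1] + 1/4·h[2] + 1/8·h[3] + 1/8·h[5]
Solving the 5×5 linear system over states ≠ 4 gives exactly h = [18200/2603, 15932/2603, 18172/2603, 18208/2603, 0, 17920/2603] (h[4] = 0 is the target).

h = [6.9919, 6.1206, 6.9812, 6.9950, 0.0000, 6.8844]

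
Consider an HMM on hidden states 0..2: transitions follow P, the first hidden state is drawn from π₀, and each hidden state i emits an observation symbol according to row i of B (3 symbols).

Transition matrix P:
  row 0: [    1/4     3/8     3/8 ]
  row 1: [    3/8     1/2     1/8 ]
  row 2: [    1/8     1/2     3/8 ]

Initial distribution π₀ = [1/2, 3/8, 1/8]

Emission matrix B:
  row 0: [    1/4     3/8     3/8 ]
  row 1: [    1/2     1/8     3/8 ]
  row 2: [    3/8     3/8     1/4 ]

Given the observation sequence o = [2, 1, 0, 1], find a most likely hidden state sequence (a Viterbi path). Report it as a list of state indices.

t=0: δ = [1.875e-01, 1.406e-01, 3.125e-02]  (obs o_0=2)
t=1: δ = [1.978e-02, 8.789e-03, 2.637e-02]  ψ = [1, 0, 0]  (obs o_1=1)
t=2: δ = [1.236e-03, 6.592e-03, 3.708e-03]  ψ = [0, 2, 2]  (obs o_2=0)
t=3: δ = [9.270e-04, 4.120e-04, 5.214e-04]  ψ = [1, 1, 2]  (obs o_3=1)
backtrack: best end state = 0; path = [0, 2, 1, 0]

path = [0, 2, 1, 0]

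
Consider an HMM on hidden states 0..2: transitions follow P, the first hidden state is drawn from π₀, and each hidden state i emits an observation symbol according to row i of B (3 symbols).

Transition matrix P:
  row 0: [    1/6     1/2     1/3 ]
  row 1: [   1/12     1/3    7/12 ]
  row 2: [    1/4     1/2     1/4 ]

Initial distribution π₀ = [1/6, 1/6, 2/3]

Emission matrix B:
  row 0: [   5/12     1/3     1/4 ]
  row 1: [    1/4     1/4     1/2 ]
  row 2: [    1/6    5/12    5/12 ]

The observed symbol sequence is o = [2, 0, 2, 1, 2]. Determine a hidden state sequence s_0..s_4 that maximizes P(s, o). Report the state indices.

path = [2, 0, 1, 2, 1]

t=0: δ = [4.167e-02, 8.333e-02, 2.778e-01]  (obs o_0=2)
t=1: δ = [2.894e-02, 3.472e-02, 1.157e-02]  ψ = [2, 2, 2]  (obs o_1=0)
t=2: δ = [1.206e-03, 7.234e-03, 8.439e-03]  ψ = [0, 0, 1]  (obs o_2=2)
t=3: δ = [7.033e-04, 1.055e-03, 1.758e-03]  ψ = [2, 2, 1]  (obs o_3=1)
t=4: δ = [1.099e-04, 4.396e-04, 2.564e-04]  ψ = [2, 2, 1]  (obs o_4=2)
backtrack: best end state = 1; path = [2, 0, 1, 2, 1]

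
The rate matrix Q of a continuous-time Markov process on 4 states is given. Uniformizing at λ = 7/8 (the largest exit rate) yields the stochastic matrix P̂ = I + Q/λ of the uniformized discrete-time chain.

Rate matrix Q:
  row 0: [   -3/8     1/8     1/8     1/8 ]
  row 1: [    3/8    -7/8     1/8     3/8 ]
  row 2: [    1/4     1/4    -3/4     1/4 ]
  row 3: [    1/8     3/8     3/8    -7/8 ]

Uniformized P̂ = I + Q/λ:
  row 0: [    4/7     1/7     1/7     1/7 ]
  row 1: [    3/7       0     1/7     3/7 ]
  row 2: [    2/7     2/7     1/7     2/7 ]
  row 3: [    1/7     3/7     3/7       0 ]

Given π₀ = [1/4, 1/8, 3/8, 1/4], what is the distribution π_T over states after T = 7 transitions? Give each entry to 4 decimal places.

t=0: π = [0.2500, 0.1250, 0.3750, 0.2500]
t=1: π = [0.3393, 0.2500, 0.2143, 0.1964]
t=2: π = [0.3903, 0.1939, 0.1990, 0.2168]
t=3: π = [0.3940, 0.2055, 0.2048, 0.1957]
t=4: π = [0.3997, 0.1987, 0.1988, 0.2029]
t=5: π = [0.3993, 0.2008, 0.2008, 0.1990]
t=6: π = [0.4001, 0.1997, 0.1997, 0.2005]
t=7: π = [0.3999, 0.2001, 0.2001, 0.1998]

π = [0.3999, 0.2001, 0.2001, 0.1998]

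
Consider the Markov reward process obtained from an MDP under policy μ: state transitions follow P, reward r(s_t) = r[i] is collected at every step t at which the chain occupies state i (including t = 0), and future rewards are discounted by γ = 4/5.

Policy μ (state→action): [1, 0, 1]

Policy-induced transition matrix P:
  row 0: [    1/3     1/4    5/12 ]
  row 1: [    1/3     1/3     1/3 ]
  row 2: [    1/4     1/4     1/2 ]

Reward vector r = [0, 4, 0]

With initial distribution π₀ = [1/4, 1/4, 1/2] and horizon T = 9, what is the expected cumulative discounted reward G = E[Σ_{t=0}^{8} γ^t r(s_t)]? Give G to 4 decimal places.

t=0: π = [0.2500, 0.2500, 0.5000], E[r] = 1.0000, γ^t·E[r] = 1.000000, running G = 1.000000
t=1: π = [0.2917, 0.2708, 0.4375], E[r] = 1.0833, γ^t·E[r] = 0.866667, running G = 1.866667
t=2: π = [0.2969, 0.2726, 0.4306], E[r] = 1.0903, γ^t·E[r] = 0.697778, running G = 2.564444
t=3: π = [0.2975, 0.2727, 0.4298], E[r] = 1.0909, γ^t·E[r] = 0.558519, running G = 3.122963
t=4: π = [0.2975, 0.2727, 0.4298], E[r] = 1.0909, γ^t·E[r] = 0.446835, running G = 3.569798
t=5: π = [0.2975, 0.2727, 0.4298], E[r] = 1.0909, γ^t·E[r] = 0.357469, running G = 3.927267
t=6: π = [0.2975, 0.2727, 0.4298], E[r] = 1.0909, γ^t·E[r] = 0.285975, running G = 4.213242
t=7: π = [0.2975, 0.2727, 0.4298], E[r] = 1.0909, γ^t·E[r] = 0.228780, running G = 4.442022
t=8: π = [0.2975, 0.2727, 0.4298], E[r] = 1.0909, γ^t·E[r] = 0.183024, running G = 4.625046

G = 4.6250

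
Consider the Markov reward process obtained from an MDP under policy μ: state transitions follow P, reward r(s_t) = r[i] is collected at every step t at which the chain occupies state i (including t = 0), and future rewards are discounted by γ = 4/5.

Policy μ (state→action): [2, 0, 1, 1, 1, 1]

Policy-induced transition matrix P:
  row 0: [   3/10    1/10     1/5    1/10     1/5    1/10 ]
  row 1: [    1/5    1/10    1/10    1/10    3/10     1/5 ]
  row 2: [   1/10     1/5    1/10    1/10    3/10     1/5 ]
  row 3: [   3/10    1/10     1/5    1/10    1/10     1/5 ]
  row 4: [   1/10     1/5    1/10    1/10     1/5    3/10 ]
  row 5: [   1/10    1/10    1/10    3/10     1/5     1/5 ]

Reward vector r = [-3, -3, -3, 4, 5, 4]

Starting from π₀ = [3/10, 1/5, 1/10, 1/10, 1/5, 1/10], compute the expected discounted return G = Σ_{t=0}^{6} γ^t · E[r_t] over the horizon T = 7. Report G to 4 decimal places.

t=0: π = [0.3000, 0.2000, 0.1000, 0.1000, 0.2000, 0.1000], E[r] = 0.0000, γ^t·E[r] = 0.000000, running G = 0.000000
t=1: π = [0.2000, 0.1300, 0.1400, 0.1200, 0.2200, 0.1900], E[r] = 0.9300, γ^t·E[r] = 0.744000, running G = 0.744000
t=2: π = [0.1770, 0.1360, 0.1320, 0.1380, 0.2150, 0.2020], E[r] = 1.1000, γ^t·E[r] = 0.704000, running G = 1.448000
t=3: π = [0.1766, 0.1347, 0.1315, 0.1404, 0.2130, 0.2038], E[r] = 1.1134, γ^t·E[r] = 0.570061, running G = 2.018061
t=4: π = [0.1769, 0.1345, 0.1317, 0.1408, 0.2126, 0.2036], E[r] = 1.1114, γ^t·E[r] = 0.455246, running G = 2.473307
t=5: π = [0.1770, 0.1344, 0.1318, 0.1407, 0.2125, 0.2036], E[r] = 1.1104, γ^t·E[r] = 0.363858, running G = 2.837164
t=6: π = [0.1770, 0.1344, 0.1318, 0.1407, 0.2125, 0.2036], E[r] = 1.1103, γ^t·E[r] = 0.291050, running G = 3.128214

G = 3.1282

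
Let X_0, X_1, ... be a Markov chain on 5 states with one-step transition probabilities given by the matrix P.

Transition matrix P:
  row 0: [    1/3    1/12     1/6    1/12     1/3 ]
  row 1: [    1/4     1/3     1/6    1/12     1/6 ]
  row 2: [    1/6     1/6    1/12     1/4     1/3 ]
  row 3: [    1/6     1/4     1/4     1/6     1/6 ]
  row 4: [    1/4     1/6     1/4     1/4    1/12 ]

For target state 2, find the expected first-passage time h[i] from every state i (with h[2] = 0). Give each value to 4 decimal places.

First-step conditioning: h[2] = 0; for i ≠ 2, h[i] = 1 + Σ_k P[i][k]·h[k].
  h[0] = 1 + 1/3·h[0] + 1/12·h[1] + 1/12·h[3] + 1/3·h[4]
  h[1] = 1 + 1/4·h[0] + 1/3·h[1] + 1/12·h[3] + 1/6·h[4]
  h[3] = 1 + 1/6·h[0] + 1/4·h[1] + 1/6·h[3] + 1/6·h[4]
  h[4] = 1 + 1/4·h[0] + 1/6·h[1] + 1/4·h[3] + 1/12·h[4]
Solving the 4×4 linear system over states ≠ 2 gives exactly h = [18612/3659, 18924/3659, 0, 17232/3659, 17208/3659] (h[2] = 0 is the target).

h = [5.0866, 5.1719, 0.0000, 4.7095, 4.7029]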